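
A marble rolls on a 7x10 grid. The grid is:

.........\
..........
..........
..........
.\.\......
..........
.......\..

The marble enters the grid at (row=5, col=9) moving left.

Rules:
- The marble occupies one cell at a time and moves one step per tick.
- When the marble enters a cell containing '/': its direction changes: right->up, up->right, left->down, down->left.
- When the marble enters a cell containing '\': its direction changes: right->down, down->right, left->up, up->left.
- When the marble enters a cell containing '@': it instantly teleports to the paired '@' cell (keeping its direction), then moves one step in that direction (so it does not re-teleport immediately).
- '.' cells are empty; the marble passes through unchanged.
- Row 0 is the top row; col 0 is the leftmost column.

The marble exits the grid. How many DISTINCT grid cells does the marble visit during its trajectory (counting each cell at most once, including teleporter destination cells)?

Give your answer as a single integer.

Step 1: enter (5,9), '.' pass, move left to (5,8)
Step 2: enter (5,8), '.' pass, move left to (5,7)
Step 3: enter (5,7), '.' pass, move left to (5,6)
Step 4: enter (5,6), '.' pass, move left to (5,5)
Step 5: enter (5,5), '.' pass, move left to (5,4)
Step 6: enter (5,4), '.' pass, move left to (5,3)
Step 7: enter (5,3), '.' pass, move left to (5,2)
Step 8: enter (5,2), '.' pass, move left to (5,1)
Step 9: enter (5,1), '.' pass, move left to (5,0)
Step 10: enter (5,0), '.' pass, move left to (5,-1)
Step 11: at (5,-1) — EXIT via left edge, pos 5
Distinct cells visited: 10 (path length 10)

Answer: 10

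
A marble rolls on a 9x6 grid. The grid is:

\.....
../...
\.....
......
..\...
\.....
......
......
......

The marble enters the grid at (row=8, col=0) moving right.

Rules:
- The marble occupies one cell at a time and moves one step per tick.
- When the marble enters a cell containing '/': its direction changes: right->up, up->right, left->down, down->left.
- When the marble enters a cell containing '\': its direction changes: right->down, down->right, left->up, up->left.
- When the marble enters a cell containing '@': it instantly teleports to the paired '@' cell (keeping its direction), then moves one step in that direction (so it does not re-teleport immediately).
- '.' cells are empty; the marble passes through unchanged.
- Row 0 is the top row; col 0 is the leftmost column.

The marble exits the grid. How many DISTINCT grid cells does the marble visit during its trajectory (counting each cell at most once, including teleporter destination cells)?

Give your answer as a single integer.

Answer: 6

Derivation:
Step 1: enter (8,0), '.' pass, move right to (8,1)
Step 2: enter (8,1), '.' pass, move right to (8,2)
Step 3: enter (8,2), '.' pass, move right to (8,3)
Step 4: enter (8,3), '.' pass, move right to (8,4)
Step 5: enter (8,4), '.' pass, move right to (8,5)
Step 6: enter (8,5), '.' pass, move right to (8,6)
Step 7: at (8,6) — EXIT via right edge, pos 8
Distinct cells visited: 6 (path length 6)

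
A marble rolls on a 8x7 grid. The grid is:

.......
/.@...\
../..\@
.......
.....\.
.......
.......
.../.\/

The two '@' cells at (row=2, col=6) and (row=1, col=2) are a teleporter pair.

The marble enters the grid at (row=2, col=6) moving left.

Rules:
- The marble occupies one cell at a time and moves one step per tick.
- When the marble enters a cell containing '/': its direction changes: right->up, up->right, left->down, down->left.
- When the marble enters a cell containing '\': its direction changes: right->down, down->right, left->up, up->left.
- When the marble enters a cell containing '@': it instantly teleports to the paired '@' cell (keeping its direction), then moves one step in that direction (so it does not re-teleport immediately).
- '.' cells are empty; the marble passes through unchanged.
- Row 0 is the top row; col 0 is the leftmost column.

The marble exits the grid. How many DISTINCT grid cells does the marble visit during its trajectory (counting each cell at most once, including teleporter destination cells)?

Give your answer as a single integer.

Answer: 10

Derivation:
Step 1: enter (2,6), '@' teleport (2,6)->(1,2), also enter (1,2), move left to (1,1)
Step 2: enter (1,1), '.' pass, move left to (1,0)
Step 3: enter (1,0), '/' deflects left->down, move down to (2,0)
Step 4: enter (2,0), '.' pass, move down to (3,0)
Step 5: enter (3,0), '.' pass, move down to (4,0)
Step 6: enter (4,0), '.' pass, move down to (5,0)
Step 7: enter (5,0), '.' pass, move down to (6,0)
Step 8: enter (6,0), '.' pass, move down to (7,0)
Step 9: enter (7,0), '.' pass, move down to (8,0)
Step 10: at (8,0) — EXIT via bottom edge, pos 0
Distinct cells visited: 10 (path length 10)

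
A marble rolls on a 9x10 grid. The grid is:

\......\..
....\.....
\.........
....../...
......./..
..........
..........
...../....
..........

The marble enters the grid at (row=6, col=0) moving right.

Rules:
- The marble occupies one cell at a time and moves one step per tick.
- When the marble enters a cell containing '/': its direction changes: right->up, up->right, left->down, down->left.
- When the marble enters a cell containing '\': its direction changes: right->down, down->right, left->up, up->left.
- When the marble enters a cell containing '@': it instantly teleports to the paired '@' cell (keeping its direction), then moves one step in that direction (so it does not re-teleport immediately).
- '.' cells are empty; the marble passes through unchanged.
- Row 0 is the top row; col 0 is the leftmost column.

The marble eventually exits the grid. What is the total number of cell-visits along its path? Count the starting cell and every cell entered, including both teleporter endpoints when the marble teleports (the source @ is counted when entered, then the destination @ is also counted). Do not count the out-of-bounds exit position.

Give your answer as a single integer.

Answer: 10

Derivation:
Step 1: enter (6,0), '.' pass, move right to (6,1)
Step 2: enter (6,1), '.' pass, move right to (6,2)
Step 3: enter (6,2), '.' pass, move right to (6,3)
Step 4: enter (6,3), '.' pass, move right to (6,4)
Step 5: enter (6,4), '.' pass, move right to (6,5)
Step 6: enter (6,5), '.' pass, move right to (6,6)
Step 7: enter (6,6), '.' pass, move right to (6,7)
Step 8: enter (6,7), '.' pass, move right to (6,8)
Step 9: enter (6,8), '.' pass, move right to (6,9)
Step 10: enter (6,9), '.' pass, move right to (6,10)
Step 11: at (6,10) — EXIT via right edge, pos 6
Path length (cell visits): 10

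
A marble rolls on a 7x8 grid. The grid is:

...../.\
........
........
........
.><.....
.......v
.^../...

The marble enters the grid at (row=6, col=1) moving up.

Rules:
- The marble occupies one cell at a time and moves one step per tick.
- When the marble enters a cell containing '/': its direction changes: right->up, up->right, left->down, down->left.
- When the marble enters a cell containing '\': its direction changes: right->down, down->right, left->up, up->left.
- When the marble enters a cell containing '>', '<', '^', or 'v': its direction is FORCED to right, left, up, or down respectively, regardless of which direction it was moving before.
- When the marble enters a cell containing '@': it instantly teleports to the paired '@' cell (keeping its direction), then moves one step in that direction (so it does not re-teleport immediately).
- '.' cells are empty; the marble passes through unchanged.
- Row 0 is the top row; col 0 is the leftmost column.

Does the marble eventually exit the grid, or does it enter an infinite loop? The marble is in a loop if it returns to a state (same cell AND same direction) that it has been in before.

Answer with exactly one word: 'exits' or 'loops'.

Answer: loops

Derivation:
Step 1: enter (6,1), '^' forces up->up, move up to (5,1)
Step 2: enter (5,1), '.' pass, move up to (4,1)
Step 3: enter (4,1), '>' forces up->right, move right to (4,2)
Step 4: enter (4,2), '<' forces right->left, move left to (4,1)
Step 5: enter (4,1), '>' forces left->right, move right to (4,2)
Step 6: at (4,2) dir=right — LOOP DETECTED (seen before)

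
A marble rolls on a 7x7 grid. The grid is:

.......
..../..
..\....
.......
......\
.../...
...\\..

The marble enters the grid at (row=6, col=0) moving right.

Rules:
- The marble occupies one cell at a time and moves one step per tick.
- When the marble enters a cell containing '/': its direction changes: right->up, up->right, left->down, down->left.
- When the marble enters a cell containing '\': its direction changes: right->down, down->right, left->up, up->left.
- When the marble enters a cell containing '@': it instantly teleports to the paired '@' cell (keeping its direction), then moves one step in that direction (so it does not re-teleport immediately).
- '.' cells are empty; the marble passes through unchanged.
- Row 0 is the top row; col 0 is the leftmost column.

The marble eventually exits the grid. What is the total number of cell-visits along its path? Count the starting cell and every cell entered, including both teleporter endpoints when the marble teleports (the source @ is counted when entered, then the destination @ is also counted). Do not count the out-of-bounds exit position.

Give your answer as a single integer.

Answer: 4

Derivation:
Step 1: enter (6,0), '.' pass, move right to (6,1)
Step 2: enter (6,1), '.' pass, move right to (6,2)
Step 3: enter (6,2), '.' pass, move right to (6,3)
Step 4: enter (6,3), '\' deflects right->down, move down to (7,3)
Step 5: at (7,3) — EXIT via bottom edge, pos 3
Path length (cell visits): 4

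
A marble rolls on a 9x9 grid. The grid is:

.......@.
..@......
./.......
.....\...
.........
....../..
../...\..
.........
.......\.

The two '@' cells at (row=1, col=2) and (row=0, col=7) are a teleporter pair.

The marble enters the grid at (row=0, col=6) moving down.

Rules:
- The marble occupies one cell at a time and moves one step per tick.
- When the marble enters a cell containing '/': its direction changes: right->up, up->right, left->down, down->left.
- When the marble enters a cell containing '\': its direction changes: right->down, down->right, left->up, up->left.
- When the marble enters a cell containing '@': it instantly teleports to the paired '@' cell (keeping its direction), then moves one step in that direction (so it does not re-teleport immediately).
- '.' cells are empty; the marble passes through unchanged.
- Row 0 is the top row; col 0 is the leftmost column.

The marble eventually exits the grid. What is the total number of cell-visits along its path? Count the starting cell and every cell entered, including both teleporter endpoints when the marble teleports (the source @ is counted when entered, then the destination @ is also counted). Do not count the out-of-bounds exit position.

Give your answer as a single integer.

Step 1: enter (0,6), '.' pass, move down to (1,6)
Step 2: enter (1,6), '.' pass, move down to (2,6)
Step 3: enter (2,6), '.' pass, move down to (3,6)
Step 4: enter (3,6), '.' pass, move down to (4,6)
Step 5: enter (4,6), '.' pass, move down to (5,6)
Step 6: enter (5,6), '/' deflects down->left, move left to (5,5)
Step 7: enter (5,5), '.' pass, move left to (5,4)
Step 8: enter (5,4), '.' pass, move left to (5,3)
Step 9: enter (5,3), '.' pass, move left to (5,2)
Step 10: enter (5,2), '.' pass, move left to (5,1)
Step 11: enter (5,1), '.' pass, move left to (5,0)
Step 12: enter (5,0), '.' pass, move left to (5,-1)
Step 13: at (5,-1) — EXIT via left edge, pos 5
Path length (cell visits): 12

Answer: 12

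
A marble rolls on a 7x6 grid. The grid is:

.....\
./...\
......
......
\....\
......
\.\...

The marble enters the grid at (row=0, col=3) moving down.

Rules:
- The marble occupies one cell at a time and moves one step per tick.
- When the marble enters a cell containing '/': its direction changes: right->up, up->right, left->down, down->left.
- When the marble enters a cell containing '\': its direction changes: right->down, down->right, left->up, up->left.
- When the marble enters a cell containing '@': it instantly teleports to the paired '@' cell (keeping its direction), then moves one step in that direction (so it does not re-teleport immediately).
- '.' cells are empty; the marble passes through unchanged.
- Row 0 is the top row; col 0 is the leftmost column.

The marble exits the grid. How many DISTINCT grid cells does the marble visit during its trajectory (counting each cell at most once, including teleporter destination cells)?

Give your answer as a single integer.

Step 1: enter (0,3), '.' pass, move down to (1,3)
Step 2: enter (1,3), '.' pass, move down to (2,3)
Step 3: enter (2,3), '.' pass, move down to (3,3)
Step 4: enter (3,3), '.' pass, move down to (4,3)
Step 5: enter (4,3), '.' pass, move down to (5,3)
Step 6: enter (5,3), '.' pass, move down to (6,3)
Step 7: enter (6,3), '.' pass, move down to (7,3)
Step 8: at (7,3) — EXIT via bottom edge, pos 3
Distinct cells visited: 7 (path length 7)

Answer: 7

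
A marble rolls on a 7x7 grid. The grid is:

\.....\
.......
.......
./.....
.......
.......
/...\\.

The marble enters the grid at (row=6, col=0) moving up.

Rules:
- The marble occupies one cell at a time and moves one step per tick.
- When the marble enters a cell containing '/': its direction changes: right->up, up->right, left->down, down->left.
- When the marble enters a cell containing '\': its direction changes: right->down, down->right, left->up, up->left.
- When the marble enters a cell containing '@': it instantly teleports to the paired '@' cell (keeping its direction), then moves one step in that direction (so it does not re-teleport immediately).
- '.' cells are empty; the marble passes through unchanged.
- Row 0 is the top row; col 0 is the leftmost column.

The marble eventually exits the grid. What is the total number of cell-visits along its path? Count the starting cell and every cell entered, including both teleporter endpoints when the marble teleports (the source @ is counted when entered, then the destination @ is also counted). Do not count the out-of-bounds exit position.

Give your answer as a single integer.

Answer: 5

Derivation:
Step 1: enter (6,0), '/' deflects up->right, move right to (6,1)
Step 2: enter (6,1), '.' pass, move right to (6,2)
Step 3: enter (6,2), '.' pass, move right to (6,3)
Step 4: enter (6,3), '.' pass, move right to (6,4)
Step 5: enter (6,4), '\' deflects right->down, move down to (7,4)
Step 6: at (7,4) — EXIT via bottom edge, pos 4
Path length (cell visits): 5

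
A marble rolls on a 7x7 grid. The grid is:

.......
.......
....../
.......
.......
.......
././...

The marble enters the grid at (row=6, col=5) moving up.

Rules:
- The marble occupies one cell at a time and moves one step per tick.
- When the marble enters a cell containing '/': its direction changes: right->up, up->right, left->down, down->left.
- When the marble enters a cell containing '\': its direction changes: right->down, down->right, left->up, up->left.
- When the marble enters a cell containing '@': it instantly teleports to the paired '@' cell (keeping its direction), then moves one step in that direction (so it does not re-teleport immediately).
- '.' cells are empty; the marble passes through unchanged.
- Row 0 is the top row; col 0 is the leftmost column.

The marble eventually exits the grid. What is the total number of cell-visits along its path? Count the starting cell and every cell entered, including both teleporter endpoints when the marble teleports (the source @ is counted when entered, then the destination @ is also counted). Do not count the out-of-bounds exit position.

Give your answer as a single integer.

Answer: 7

Derivation:
Step 1: enter (6,5), '.' pass, move up to (5,5)
Step 2: enter (5,5), '.' pass, move up to (4,5)
Step 3: enter (4,5), '.' pass, move up to (3,5)
Step 4: enter (3,5), '.' pass, move up to (2,5)
Step 5: enter (2,5), '.' pass, move up to (1,5)
Step 6: enter (1,5), '.' pass, move up to (0,5)
Step 7: enter (0,5), '.' pass, move up to (-1,5)
Step 8: at (-1,5) — EXIT via top edge, pos 5
Path length (cell visits): 7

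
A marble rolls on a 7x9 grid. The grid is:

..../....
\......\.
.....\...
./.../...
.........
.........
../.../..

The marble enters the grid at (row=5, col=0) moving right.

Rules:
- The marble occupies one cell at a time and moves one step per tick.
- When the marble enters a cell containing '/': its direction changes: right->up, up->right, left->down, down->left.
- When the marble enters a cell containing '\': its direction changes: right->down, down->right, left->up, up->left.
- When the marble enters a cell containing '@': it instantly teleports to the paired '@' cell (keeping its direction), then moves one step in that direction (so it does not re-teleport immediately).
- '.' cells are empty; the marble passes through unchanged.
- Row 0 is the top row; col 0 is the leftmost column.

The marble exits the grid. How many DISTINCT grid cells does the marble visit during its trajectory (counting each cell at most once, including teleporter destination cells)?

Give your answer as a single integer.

Answer: 9

Derivation:
Step 1: enter (5,0), '.' pass, move right to (5,1)
Step 2: enter (5,1), '.' pass, move right to (5,2)
Step 3: enter (5,2), '.' pass, move right to (5,3)
Step 4: enter (5,3), '.' pass, move right to (5,4)
Step 5: enter (5,4), '.' pass, move right to (5,5)
Step 6: enter (5,5), '.' pass, move right to (5,6)
Step 7: enter (5,6), '.' pass, move right to (5,7)
Step 8: enter (5,7), '.' pass, move right to (5,8)
Step 9: enter (5,8), '.' pass, move right to (5,9)
Step 10: at (5,9) — EXIT via right edge, pos 5
Distinct cells visited: 9 (path length 9)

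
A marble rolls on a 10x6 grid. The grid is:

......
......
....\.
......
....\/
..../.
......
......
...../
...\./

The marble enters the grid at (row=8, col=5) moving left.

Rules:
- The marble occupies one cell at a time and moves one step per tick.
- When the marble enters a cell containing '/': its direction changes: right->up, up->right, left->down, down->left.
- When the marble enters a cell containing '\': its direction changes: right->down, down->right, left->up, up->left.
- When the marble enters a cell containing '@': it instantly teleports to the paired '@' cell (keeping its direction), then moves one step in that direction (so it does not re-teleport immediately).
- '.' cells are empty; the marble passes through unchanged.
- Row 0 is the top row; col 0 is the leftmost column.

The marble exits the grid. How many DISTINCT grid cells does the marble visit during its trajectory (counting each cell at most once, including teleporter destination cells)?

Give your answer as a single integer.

Answer: 13

Derivation:
Step 1: enter (8,5), '/' deflects left->down, move down to (9,5)
Step 2: enter (9,5), '/' deflects down->left, move left to (9,4)
Step 3: enter (9,4), '.' pass, move left to (9,3)
Step 4: enter (9,3), '\' deflects left->up, move up to (8,3)
Step 5: enter (8,3), '.' pass, move up to (7,3)
Step 6: enter (7,3), '.' pass, move up to (6,3)
Step 7: enter (6,3), '.' pass, move up to (5,3)
Step 8: enter (5,3), '.' pass, move up to (4,3)
Step 9: enter (4,3), '.' pass, move up to (3,3)
Step 10: enter (3,3), '.' pass, move up to (2,3)
Step 11: enter (2,3), '.' pass, move up to (1,3)
Step 12: enter (1,3), '.' pass, move up to (0,3)
Step 13: enter (0,3), '.' pass, move up to (-1,3)
Step 14: at (-1,3) — EXIT via top edge, pos 3
Distinct cells visited: 13 (path length 13)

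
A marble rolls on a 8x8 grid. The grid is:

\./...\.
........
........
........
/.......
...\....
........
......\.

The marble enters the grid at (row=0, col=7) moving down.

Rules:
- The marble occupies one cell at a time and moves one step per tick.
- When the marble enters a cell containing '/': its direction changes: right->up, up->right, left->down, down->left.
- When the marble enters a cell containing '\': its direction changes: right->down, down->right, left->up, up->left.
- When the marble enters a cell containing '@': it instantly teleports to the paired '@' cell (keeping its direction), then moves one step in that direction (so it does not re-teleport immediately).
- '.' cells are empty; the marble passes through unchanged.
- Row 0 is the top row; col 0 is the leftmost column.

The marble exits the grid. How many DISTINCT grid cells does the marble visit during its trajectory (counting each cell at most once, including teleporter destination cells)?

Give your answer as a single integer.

Answer: 8

Derivation:
Step 1: enter (0,7), '.' pass, move down to (1,7)
Step 2: enter (1,7), '.' pass, move down to (2,7)
Step 3: enter (2,7), '.' pass, move down to (3,7)
Step 4: enter (3,7), '.' pass, move down to (4,7)
Step 5: enter (4,7), '.' pass, move down to (5,7)
Step 6: enter (5,7), '.' pass, move down to (6,7)
Step 7: enter (6,7), '.' pass, move down to (7,7)
Step 8: enter (7,7), '.' pass, move down to (8,7)
Step 9: at (8,7) — EXIT via bottom edge, pos 7
Distinct cells visited: 8 (path length 8)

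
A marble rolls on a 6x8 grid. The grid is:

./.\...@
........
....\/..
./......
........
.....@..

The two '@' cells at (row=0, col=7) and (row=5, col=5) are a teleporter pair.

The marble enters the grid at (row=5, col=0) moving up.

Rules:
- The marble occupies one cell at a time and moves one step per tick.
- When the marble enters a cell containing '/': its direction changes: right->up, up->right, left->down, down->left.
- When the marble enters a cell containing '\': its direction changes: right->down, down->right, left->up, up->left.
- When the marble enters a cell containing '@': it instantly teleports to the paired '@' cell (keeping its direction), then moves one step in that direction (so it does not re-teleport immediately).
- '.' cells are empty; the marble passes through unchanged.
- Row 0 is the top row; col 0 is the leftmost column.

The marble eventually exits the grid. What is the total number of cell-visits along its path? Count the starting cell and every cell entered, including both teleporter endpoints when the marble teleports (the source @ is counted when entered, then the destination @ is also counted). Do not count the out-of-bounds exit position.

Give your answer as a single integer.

Answer: 6

Derivation:
Step 1: enter (5,0), '.' pass, move up to (4,0)
Step 2: enter (4,0), '.' pass, move up to (3,0)
Step 3: enter (3,0), '.' pass, move up to (2,0)
Step 4: enter (2,0), '.' pass, move up to (1,0)
Step 5: enter (1,0), '.' pass, move up to (0,0)
Step 6: enter (0,0), '.' pass, move up to (-1,0)
Step 7: at (-1,0) — EXIT via top edge, pos 0
Path length (cell visits): 6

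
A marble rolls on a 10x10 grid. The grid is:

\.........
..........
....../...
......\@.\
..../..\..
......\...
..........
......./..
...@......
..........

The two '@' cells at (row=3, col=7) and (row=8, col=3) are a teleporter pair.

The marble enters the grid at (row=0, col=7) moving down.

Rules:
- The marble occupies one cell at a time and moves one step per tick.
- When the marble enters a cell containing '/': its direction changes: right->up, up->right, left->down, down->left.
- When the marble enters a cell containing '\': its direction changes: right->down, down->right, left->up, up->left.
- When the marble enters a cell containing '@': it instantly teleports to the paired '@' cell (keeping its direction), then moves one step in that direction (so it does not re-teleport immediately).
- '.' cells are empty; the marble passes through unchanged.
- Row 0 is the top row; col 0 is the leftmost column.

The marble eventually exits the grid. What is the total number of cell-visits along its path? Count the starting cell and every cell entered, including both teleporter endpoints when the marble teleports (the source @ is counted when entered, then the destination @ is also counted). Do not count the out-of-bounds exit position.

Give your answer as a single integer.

Step 1: enter (0,7), '.' pass, move down to (1,7)
Step 2: enter (1,7), '.' pass, move down to (2,7)
Step 3: enter (2,7), '.' pass, move down to (3,7)
Step 4: enter (3,7), '@' teleport (3,7)->(8,3), also enter (8,3), move down to (9,3)
Step 5: enter (9,3), '.' pass, move down to (10,3)
Step 6: at (10,3) — EXIT via bottom edge, pos 3
Path length (cell visits): 6

Answer: 6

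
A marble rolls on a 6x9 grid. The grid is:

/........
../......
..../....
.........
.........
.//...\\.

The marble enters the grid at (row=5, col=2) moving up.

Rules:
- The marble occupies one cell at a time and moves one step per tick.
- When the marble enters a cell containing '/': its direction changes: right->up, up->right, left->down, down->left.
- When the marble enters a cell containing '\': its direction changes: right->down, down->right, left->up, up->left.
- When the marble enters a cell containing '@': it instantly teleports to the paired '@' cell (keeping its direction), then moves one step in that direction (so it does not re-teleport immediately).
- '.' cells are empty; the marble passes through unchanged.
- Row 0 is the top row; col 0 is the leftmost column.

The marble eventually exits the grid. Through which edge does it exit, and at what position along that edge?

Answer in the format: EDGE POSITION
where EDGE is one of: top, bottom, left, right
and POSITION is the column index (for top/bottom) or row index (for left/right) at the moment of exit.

Step 1: enter (5,2), '/' deflects up->right, move right to (5,3)
Step 2: enter (5,3), '.' pass, move right to (5,4)
Step 3: enter (5,4), '.' pass, move right to (5,5)
Step 4: enter (5,5), '.' pass, move right to (5,6)
Step 5: enter (5,6), '\' deflects right->down, move down to (6,6)
Step 6: at (6,6) — EXIT via bottom edge, pos 6

Answer: bottom 6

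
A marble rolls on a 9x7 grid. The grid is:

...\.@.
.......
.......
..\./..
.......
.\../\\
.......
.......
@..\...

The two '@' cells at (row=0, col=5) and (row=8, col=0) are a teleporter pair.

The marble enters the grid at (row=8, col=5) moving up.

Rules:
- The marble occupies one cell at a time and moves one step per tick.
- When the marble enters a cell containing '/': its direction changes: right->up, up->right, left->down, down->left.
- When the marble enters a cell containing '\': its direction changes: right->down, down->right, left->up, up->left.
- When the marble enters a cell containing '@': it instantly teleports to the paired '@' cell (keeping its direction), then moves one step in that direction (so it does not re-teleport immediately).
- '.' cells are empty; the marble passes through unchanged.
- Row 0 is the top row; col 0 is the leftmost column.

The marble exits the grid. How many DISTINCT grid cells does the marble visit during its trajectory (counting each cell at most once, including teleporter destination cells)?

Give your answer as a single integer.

Step 1: enter (8,5), '.' pass, move up to (7,5)
Step 2: enter (7,5), '.' pass, move up to (6,5)
Step 3: enter (6,5), '.' pass, move up to (5,5)
Step 4: enter (5,5), '\' deflects up->left, move left to (5,4)
Step 5: enter (5,4), '/' deflects left->down, move down to (6,4)
Step 6: enter (6,4), '.' pass, move down to (7,4)
Step 7: enter (7,4), '.' pass, move down to (8,4)
Step 8: enter (8,4), '.' pass, move down to (9,4)
Step 9: at (9,4) — EXIT via bottom edge, pos 4
Distinct cells visited: 8 (path length 8)

Answer: 8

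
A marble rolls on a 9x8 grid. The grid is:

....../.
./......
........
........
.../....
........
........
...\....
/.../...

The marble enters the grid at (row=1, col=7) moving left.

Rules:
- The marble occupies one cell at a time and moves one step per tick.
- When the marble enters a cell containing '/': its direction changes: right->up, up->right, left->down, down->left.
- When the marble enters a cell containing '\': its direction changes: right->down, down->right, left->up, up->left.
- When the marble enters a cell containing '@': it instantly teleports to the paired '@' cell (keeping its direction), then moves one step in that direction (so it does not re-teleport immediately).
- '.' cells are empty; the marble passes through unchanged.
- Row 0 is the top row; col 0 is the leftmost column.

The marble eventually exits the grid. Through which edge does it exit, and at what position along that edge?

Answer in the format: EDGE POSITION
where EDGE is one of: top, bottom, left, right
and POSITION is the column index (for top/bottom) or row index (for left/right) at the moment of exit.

Step 1: enter (1,7), '.' pass, move left to (1,6)
Step 2: enter (1,6), '.' pass, move left to (1,5)
Step 3: enter (1,5), '.' pass, move left to (1,4)
Step 4: enter (1,4), '.' pass, move left to (1,3)
Step 5: enter (1,3), '.' pass, move left to (1,2)
Step 6: enter (1,2), '.' pass, move left to (1,1)
Step 7: enter (1,1), '/' deflects left->down, move down to (2,1)
Step 8: enter (2,1), '.' pass, move down to (3,1)
Step 9: enter (3,1), '.' pass, move down to (4,1)
Step 10: enter (4,1), '.' pass, move down to (5,1)
Step 11: enter (5,1), '.' pass, move down to (6,1)
Step 12: enter (6,1), '.' pass, move down to (7,1)
Step 13: enter (7,1), '.' pass, move down to (8,1)
Step 14: enter (8,1), '.' pass, move down to (9,1)
Step 15: at (9,1) — EXIT via bottom edge, pos 1

Answer: bottom 1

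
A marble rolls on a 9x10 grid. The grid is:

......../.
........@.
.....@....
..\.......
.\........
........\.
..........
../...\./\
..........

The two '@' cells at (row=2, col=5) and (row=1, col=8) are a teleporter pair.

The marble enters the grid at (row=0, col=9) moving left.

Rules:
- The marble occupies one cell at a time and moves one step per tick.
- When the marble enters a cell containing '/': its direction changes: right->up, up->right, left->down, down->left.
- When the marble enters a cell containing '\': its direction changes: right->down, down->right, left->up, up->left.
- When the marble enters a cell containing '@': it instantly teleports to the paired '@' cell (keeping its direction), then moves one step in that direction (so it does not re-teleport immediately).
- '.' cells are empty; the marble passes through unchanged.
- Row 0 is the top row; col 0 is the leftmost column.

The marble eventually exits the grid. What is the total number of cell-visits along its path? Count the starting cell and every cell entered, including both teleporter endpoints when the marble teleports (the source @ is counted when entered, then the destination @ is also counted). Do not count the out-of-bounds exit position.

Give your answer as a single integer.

Step 1: enter (0,9), '.' pass, move left to (0,8)
Step 2: enter (0,8), '/' deflects left->down, move down to (1,8)
Step 3: enter (1,8), '@' teleport (1,8)->(2,5), also enter (2,5), move down to (3,5)
Step 4: enter (3,5), '.' pass, move down to (4,5)
Step 5: enter (4,5), '.' pass, move down to (5,5)
Step 6: enter (5,5), '.' pass, move down to (6,5)
Step 7: enter (6,5), '.' pass, move down to (7,5)
Step 8: enter (7,5), '.' pass, move down to (8,5)
Step 9: enter (8,5), '.' pass, move down to (9,5)
Step 10: at (9,5) — EXIT via bottom edge, pos 5
Path length (cell visits): 10

Answer: 10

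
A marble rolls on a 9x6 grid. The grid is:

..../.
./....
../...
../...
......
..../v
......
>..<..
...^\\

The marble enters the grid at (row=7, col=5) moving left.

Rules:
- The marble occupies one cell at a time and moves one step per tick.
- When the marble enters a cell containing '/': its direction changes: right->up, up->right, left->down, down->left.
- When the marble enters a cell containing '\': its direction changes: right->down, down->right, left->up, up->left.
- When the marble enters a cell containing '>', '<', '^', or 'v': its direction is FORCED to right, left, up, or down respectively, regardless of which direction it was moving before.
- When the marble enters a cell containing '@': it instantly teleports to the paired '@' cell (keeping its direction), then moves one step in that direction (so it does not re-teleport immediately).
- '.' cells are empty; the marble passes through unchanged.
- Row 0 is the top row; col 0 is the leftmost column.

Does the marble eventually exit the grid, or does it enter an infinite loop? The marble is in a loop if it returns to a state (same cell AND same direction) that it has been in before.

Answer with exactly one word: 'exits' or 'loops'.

Answer: loops

Derivation:
Step 1: enter (7,5), '.' pass, move left to (7,4)
Step 2: enter (7,4), '.' pass, move left to (7,3)
Step 3: enter (7,3), '<' forces left->left, move left to (7,2)
Step 4: enter (7,2), '.' pass, move left to (7,1)
Step 5: enter (7,1), '.' pass, move left to (7,0)
Step 6: enter (7,0), '>' forces left->right, move right to (7,1)
Step 7: enter (7,1), '.' pass, move right to (7,2)
Step 8: enter (7,2), '.' pass, move right to (7,3)
Step 9: enter (7,3), '<' forces right->left, move left to (7,2)
Step 10: at (7,2) dir=left — LOOP DETECTED (seen before)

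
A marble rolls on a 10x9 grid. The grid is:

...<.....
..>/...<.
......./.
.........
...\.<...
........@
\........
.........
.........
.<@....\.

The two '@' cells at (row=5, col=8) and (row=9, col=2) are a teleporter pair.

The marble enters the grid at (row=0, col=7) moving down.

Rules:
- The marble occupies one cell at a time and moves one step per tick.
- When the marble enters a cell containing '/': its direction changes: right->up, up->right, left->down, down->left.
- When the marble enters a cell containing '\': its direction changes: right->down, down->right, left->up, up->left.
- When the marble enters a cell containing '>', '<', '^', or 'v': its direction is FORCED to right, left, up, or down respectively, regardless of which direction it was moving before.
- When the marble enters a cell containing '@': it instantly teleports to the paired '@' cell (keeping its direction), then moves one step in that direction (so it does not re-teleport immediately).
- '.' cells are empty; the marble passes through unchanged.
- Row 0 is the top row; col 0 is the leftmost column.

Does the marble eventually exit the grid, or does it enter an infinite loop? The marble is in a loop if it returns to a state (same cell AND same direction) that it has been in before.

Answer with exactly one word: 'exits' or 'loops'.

Answer: loops

Derivation:
Step 1: enter (0,7), '.' pass, move down to (1,7)
Step 2: enter (1,7), '<' forces down->left, move left to (1,6)
Step 3: enter (1,6), '.' pass, move left to (1,5)
Step 4: enter (1,5), '.' pass, move left to (1,4)
Step 5: enter (1,4), '.' pass, move left to (1,3)
Step 6: enter (1,3), '/' deflects left->down, move down to (2,3)
Step 7: enter (2,3), '.' pass, move down to (3,3)
Step 8: enter (3,3), '.' pass, move down to (4,3)
Step 9: enter (4,3), '\' deflects down->right, move right to (4,4)
Step 10: enter (4,4), '.' pass, move right to (4,5)
Step 11: enter (4,5), '<' forces right->left, move left to (4,4)
Step 12: enter (4,4), '.' pass, move left to (4,3)
Step 13: enter (4,3), '\' deflects left->up, move up to (3,3)
Step 14: enter (3,3), '.' pass, move up to (2,3)
Step 15: enter (2,3), '.' pass, move up to (1,3)
Step 16: enter (1,3), '/' deflects up->right, move right to (1,4)
Step 17: enter (1,4), '.' pass, move right to (1,5)
Step 18: enter (1,5), '.' pass, move right to (1,6)
Step 19: enter (1,6), '.' pass, move right to (1,7)
Step 20: enter (1,7), '<' forces right->left, move left to (1,6)
Step 21: at (1,6) dir=left — LOOP DETECTED (seen before)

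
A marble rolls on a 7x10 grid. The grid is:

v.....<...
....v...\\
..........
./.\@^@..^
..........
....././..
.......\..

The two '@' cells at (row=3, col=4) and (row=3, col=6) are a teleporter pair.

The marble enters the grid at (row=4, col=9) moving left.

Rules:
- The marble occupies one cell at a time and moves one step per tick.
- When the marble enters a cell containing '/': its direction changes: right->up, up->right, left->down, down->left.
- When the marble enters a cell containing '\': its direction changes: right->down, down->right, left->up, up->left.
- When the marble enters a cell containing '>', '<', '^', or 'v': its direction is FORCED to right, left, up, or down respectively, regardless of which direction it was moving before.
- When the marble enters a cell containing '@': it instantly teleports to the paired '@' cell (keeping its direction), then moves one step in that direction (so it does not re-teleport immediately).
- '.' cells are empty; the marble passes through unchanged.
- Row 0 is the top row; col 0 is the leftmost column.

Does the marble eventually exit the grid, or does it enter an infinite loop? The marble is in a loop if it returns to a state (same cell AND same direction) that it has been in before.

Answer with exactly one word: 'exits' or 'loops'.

Step 1: enter (4,9), '.' pass, move left to (4,8)
Step 2: enter (4,8), '.' pass, move left to (4,7)
Step 3: enter (4,7), '.' pass, move left to (4,6)
Step 4: enter (4,6), '.' pass, move left to (4,5)
Step 5: enter (4,5), '.' pass, move left to (4,4)
Step 6: enter (4,4), '.' pass, move left to (4,3)
Step 7: enter (4,3), '.' pass, move left to (4,2)
Step 8: enter (4,2), '.' pass, move left to (4,1)
Step 9: enter (4,1), '.' pass, move left to (4,0)
Step 10: enter (4,0), '.' pass, move left to (4,-1)
Step 11: at (4,-1) — EXIT via left edge, pos 4

Answer: exits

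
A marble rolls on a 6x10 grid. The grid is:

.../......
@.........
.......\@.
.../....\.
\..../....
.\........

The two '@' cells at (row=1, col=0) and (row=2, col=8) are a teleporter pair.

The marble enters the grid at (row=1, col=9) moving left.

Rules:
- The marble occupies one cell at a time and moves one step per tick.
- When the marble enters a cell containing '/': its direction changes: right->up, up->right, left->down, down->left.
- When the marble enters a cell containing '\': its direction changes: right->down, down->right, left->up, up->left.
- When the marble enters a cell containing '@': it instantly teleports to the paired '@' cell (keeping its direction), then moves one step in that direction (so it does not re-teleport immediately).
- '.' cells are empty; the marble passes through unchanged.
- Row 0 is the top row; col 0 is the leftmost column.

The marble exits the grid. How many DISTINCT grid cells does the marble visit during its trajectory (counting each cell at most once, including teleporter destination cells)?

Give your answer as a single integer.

Answer: 13

Derivation:
Step 1: enter (1,9), '.' pass, move left to (1,8)
Step 2: enter (1,8), '.' pass, move left to (1,7)
Step 3: enter (1,7), '.' pass, move left to (1,6)
Step 4: enter (1,6), '.' pass, move left to (1,5)
Step 5: enter (1,5), '.' pass, move left to (1,4)
Step 6: enter (1,4), '.' pass, move left to (1,3)
Step 7: enter (1,3), '.' pass, move left to (1,2)
Step 8: enter (1,2), '.' pass, move left to (1,1)
Step 9: enter (1,1), '.' pass, move left to (1,0)
Step 10: enter (1,0), '@' teleport (1,0)->(2,8), also enter (2,8), move left to (2,7)
Step 11: enter (2,7), '\' deflects left->up, move up to (1,7)
Step 12: enter (1,7), '.' pass, move up to (0,7)
Step 13: enter (0,7), '.' pass, move up to (-1,7)
Step 14: at (-1,7) — EXIT via top edge, pos 7
Distinct cells visited: 13 (path length 14)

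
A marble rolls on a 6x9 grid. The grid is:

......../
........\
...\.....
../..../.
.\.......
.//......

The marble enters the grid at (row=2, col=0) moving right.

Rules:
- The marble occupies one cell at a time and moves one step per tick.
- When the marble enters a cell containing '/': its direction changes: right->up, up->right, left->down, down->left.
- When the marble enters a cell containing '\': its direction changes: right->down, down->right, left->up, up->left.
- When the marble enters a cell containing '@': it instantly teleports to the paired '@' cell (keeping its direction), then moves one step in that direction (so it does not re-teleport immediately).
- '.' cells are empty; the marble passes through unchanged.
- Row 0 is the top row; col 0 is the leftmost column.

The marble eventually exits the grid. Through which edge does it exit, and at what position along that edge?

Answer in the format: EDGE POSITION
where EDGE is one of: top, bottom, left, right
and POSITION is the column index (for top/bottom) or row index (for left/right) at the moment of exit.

Answer: bottom 3

Derivation:
Step 1: enter (2,0), '.' pass, move right to (2,1)
Step 2: enter (2,1), '.' pass, move right to (2,2)
Step 3: enter (2,2), '.' pass, move right to (2,3)
Step 4: enter (2,3), '\' deflects right->down, move down to (3,3)
Step 5: enter (3,3), '.' pass, move down to (4,3)
Step 6: enter (4,3), '.' pass, move down to (5,3)
Step 7: enter (5,3), '.' pass, move down to (6,3)
Step 8: at (6,3) — EXIT via bottom edge, pos 3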